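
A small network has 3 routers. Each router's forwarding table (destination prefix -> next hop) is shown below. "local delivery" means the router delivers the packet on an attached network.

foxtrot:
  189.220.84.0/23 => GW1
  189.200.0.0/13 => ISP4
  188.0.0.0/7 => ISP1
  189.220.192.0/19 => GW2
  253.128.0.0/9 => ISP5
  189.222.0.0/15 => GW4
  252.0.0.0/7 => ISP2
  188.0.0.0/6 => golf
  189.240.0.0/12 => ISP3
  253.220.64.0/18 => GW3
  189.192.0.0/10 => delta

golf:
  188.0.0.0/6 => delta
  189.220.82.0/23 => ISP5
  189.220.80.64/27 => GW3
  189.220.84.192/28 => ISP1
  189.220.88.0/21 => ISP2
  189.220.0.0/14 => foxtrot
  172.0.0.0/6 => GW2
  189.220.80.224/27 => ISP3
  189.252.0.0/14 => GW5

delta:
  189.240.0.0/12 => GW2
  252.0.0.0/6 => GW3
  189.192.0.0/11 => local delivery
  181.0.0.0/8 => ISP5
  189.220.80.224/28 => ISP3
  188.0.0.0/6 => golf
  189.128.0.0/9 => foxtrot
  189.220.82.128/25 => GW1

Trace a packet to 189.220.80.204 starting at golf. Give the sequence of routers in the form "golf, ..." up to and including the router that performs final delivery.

golf, foxtrot, delta

At golf: longest match for 189.220.80.204 is 189.220.0.0/14 -> foxtrot
At foxtrot: longest match for 189.220.80.204 is 189.192.0.0/10 -> delta
At delta: longest match for 189.220.80.204 is 189.192.0.0/11 -> local delivery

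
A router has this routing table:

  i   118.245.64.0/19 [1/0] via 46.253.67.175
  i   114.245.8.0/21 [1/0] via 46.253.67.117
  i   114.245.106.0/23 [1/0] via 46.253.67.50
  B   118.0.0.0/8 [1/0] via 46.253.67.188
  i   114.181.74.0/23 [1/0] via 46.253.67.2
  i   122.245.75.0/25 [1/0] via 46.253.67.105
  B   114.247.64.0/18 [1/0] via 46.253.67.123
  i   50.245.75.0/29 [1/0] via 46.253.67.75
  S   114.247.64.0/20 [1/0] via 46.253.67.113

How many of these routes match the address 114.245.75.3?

No listed prefix contains 114.245.75.3.
Total matching entries: 0.

0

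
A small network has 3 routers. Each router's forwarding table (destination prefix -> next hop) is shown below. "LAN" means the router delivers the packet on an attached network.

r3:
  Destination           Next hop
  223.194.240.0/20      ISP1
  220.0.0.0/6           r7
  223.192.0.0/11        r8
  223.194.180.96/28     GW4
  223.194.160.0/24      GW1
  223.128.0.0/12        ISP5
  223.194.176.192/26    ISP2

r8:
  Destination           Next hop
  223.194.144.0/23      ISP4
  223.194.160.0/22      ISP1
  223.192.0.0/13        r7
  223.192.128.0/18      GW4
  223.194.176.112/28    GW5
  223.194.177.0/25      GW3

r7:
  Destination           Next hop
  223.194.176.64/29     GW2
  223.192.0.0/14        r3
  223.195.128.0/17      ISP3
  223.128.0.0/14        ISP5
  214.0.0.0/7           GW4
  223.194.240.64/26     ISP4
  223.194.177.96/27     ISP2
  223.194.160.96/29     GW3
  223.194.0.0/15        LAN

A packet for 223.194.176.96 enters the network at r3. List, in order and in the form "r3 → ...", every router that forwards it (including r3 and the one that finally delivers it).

At r3: longest match for 223.194.176.96 is 223.192.0.0/11 -> r8
At r8: longest match for 223.194.176.96 is 223.192.0.0/13 -> r7
At r7: longest match for 223.194.176.96 is 223.194.0.0/15 -> LAN

r3 → r8 → r7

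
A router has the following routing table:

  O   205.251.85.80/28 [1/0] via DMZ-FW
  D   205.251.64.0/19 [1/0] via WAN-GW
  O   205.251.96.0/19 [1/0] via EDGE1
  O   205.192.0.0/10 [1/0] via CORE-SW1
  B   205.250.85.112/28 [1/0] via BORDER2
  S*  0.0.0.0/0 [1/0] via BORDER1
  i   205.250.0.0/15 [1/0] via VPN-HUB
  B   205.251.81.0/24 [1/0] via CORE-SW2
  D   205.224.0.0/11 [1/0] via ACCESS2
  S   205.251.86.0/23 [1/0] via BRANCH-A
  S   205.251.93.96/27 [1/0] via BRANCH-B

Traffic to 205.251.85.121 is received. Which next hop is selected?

WAN-GW

Routes whose prefix contains 205.251.85.121:
  0.0.0.0/0 (default, matches everything) -> BORDER1
  205.192.0.0/10 (205.192.0.0 - 205.255.255.255) -> CORE-SW1
  205.224.0.0/11 (205.224.0.0 - 205.255.255.255) -> ACCESS2
  205.250.0.0/15 (205.250.0.0 - 205.251.255.255) -> VPN-HUB
  205.251.64.0/19 (205.251.64.0 - 205.251.95.255) -> WAN-GW
More-specific entries that do NOT match:
  205.251.85.80/28 (205.251.85.80 - 205.251.85.95) does not contain 205.251.85.121
  205.250.85.112/28 (205.250.85.112 - 205.250.85.127) does not contain 205.251.85.121
  205.251.93.96/27 (205.251.93.96 - 205.251.93.127) does not contain 205.251.85.121
  205.251.81.0/24 (205.251.81.0 - 205.251.81.255) does not contain 205.251.85.121
  205.251.86.0/23 (205.251.86.0 - 205.251.87.255) does not contain 205.251.85.121
Longest matching prefix is /19 -> next hop WAN-GW.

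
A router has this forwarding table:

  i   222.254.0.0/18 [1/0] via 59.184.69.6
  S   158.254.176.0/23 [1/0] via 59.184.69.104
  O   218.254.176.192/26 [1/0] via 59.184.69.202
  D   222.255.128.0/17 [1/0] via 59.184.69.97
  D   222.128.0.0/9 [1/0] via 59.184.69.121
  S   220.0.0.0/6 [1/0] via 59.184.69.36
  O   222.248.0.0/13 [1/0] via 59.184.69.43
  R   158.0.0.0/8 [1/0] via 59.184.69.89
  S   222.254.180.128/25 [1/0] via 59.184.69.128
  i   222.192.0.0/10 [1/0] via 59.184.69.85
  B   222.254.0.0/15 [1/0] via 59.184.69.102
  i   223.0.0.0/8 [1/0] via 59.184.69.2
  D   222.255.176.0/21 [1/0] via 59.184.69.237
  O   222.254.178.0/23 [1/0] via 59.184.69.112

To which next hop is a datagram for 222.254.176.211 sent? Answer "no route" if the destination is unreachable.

59.184.69.102

Routes whose prefix contains 222.254.176.211:
  220.0.0.0/6 (220.0.0.0 - 223.255.255.255) -> 59.184.69.36
  222.128.0.0/9 (222.128.0.0 - 222.255.255.255) -> 59.184.69.121
  222.192.0.0/10 (222.192.0.0 - 222.255.255.255) -> 59.184.69.85
  222.248.0.0/13 (222.248.0.0 - 222.255.255.255) -> 59.184.69.43
  222.254.0.0/15 (222.254.0.0 - 222.255.255.255) -> 59.184.69.102
More-specific entries that do NOT match:
  218.254.176.192/26 (218.254.176.192 - 218.254.176.255) does not contain 222.254.176.211
  222.254.180.128/25 (222.254.180.128 - 222.254.180.255) does not contain 222.254.176.211
  158.254.176.0/23 (158.254.176.0 - 158.254.177.255) does not contain 222.254.176.211
  222.254.178.0/23 (222.254.178.0 - 222.254.179.255) does not contain 222.254.176.211
  222.255.176.0/21 (222.255.176.0 - 222.255.183.255) does not contain 222.254.176.211
  222.254.0.0/18 (222.254.0.0 - 222.254.63.255) does not contain 222.254.176.211
  222.255.128.0/17 (222.255.128.0 - 222.255.255.255) does not contain 222.254.176.211
Longest matching prefix is /15 -> next hop 59.184.69.102.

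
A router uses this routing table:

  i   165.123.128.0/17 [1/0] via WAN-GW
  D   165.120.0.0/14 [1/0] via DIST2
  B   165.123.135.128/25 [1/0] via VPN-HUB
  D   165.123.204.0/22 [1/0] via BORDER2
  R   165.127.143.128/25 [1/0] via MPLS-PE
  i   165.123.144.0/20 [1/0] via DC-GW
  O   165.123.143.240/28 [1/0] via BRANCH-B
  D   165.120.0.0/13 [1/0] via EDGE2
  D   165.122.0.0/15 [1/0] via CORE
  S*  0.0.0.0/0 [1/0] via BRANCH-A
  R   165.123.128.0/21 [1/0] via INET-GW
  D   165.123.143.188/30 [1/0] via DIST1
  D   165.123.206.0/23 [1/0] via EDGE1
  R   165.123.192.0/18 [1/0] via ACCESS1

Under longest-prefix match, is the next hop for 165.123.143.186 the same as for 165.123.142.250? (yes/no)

165.123.143.186: longest match 165.123.128.0/17 -> WAN-GW
165.123.142.250: longest match 165.123.128.0/17 -> WAN-GW

yes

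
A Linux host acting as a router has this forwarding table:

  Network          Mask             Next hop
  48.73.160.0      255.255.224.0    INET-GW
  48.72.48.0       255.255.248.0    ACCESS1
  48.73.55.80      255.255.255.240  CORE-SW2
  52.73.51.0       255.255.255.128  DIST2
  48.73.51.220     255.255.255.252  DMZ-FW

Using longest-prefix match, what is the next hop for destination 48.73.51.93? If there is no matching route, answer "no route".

no route

No entry's prefix contains 48.73.51.93; there is no default route.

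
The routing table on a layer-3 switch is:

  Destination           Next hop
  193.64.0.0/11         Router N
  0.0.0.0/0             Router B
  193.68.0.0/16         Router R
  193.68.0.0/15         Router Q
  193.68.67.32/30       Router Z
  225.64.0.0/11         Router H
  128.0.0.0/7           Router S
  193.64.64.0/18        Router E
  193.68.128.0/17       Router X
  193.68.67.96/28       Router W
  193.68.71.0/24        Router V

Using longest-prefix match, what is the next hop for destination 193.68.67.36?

Routes whose prefix contains 193.68.67.36:
  0.0.0.0/0 (default, matches everything) -> Router B
  193.64.0.0/11 (193.64.0.0 - 193.95.255.255) -> Router N
  193.68.0.0/15 (193.68.0.0 - 193.69.255.255) -> Router Q
  193.68.0.0/16 (193.68.0.0 - 193.68.255.255) -> Router R
More-specific entries that do NOT match:
  193.68.67.32/30 (193.68.67.32 - 193.68.67.35) does not contain 193.68.67.36
  193.68.67.96/28 (193.68.67.96 - 193.68.67.111) does not contain 193.68.67.36
  193.68.71.0/24 (193.68.71.0 - 193.68.71.255) does not contain 193.68.67.36
  193.64.64.0/18 (193.64.64.0 - 193.64.127.255) does not contain 193.68.67.36
  193.68.128.0/17 (193.68.128.0 - 193.68.255.255) does not contain 193.68.67.36
Longest matching prefix is /16 -> next hop Router R.

Router R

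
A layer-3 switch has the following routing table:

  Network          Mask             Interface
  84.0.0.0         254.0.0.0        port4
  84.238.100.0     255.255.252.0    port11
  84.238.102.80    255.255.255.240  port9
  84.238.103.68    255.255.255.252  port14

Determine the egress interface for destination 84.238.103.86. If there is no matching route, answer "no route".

port11

Routes whose prefix contains 84.238.103.86:
  84.0.0.0/7 (84.0.0.0 - 85.255.255.255) -> port4
  84.238.100.0/22 (84.238.100.0 - 84.238.103.255) -> port11
More-specific entries that do NOT match:
  84.238.103.68/30 (84.238.103.68 - 84.238.103.71) does not contain 84.238.103.86
  84.238.102.80/28 (84.238.102.80 - 84.238.102.95) does not contain 84.238.103.86
Longest matching prefix is /22 -> interface port11.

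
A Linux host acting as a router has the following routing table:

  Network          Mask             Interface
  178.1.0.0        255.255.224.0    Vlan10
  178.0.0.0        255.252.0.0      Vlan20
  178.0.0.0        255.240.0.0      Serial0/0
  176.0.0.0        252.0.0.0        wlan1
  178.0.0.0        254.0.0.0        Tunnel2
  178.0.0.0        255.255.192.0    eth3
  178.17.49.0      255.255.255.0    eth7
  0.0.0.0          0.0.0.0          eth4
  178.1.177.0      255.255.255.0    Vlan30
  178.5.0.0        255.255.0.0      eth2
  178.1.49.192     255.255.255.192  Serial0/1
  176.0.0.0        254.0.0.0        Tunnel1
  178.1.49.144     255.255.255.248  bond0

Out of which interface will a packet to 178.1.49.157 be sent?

Routes whose prefix contains 178.1.49.157:
  0.0.0.0/0 (default, matches everything) -> eth4
  176.0.0.0/6 (176.0.0.0 - 179.255.255.255) -> wlan1
  178.0.0.0/7 (178.0.0.0 - 179.255.255.255) -> Tunnel2
  178.0.0.0/12 (178.0.0.0 - 178.15.255.255) -> Serial0/0
  178.0.0.0/14 (178.0.0.0 - 178.3.255.255) -> Vlan20
More-specific entries that do NOT match:
  178.1.49.144/29 (178.1.49.144 - 178.1.49.151) does not contain 178.1.49.157
  178.1.49.192/26 (178.1.49.192 - 178.1.49.255) does not contain 178.1.49.157
  178.17.49.0/24 (178.17.49.0 - 178.17.49.255) does not contain 178.1.49.157
  178.1.177.0/24 (178.1.177.0 - 178.1.177.255) does not contain 178.1.49.157
  178.1.0.0/19 (178.1.0.0 - 178.1.31.255) does not contain 178.1.49.157
  178.0.0.0/18 (178.0.0.0 - 178.0.63.255) does not contain 178.1.49.157
  178.5.0.0/16 (178.5.0.0 - 178.5.255.255) does not contain 178.1.49.157
Longest matching prefix is /14 -> interface Vlan20.

Vlan20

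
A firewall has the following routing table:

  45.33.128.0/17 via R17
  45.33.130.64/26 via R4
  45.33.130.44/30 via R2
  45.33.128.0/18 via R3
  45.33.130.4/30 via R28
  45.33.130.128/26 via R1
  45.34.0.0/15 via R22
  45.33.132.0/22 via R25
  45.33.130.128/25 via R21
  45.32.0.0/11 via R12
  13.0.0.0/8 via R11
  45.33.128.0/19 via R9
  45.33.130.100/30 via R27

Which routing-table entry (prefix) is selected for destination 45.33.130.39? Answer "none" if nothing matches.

Entries matching 45.33.130.39:
  45.32.0.0/11 (45.32.0.0 - 45.63.255.255)
  45.33.128.0/17 (45.33.128.0 - 45.33.255.255)
  45.33.128.0/18 (45.33.128.0 - 45.33.191.255)
  45.33.128.0/19 (45.33.128.0 - 45.33.159.255)
Most specific is 45.33.128.0/19.

45.33.128.0/19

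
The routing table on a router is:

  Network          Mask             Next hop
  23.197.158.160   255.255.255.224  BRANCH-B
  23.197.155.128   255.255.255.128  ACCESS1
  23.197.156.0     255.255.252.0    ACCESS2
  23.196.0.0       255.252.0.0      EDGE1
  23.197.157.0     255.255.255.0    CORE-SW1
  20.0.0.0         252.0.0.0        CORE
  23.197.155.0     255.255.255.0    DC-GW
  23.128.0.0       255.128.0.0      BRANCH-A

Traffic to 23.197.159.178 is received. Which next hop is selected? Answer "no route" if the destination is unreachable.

Routes whose prefix contains 23.197.159.178:
  20.0.0.0/6 (20.0.0.0 - 23.255.255.255) -> CORE
  23.128.0.0/9 (23.128.0.0 - 23.255.255.255) -> BRANCH-A
  23.196.0.0/14 (23.196.0.0 - 23.199.255.255) -> EDGE1
  23.197.156.0/22 (23.197.156.0 - 23.197.159.255) -> ACCESS2
More-specific entries that do NOT match:
  23.197.158.160/27 (23.197.158.160 - 23.197.158.191) does not contain 23.197.159.178
  23.197.155.128/25 (23.197.155.128 - 23.197.155.255) does not contain 23.197.159.178
  23.197.157.0/24 (23.197.157.0 - 23.197.157.255) does not contain 23.197.159.178
  23.197.155.0/24 (23.197.155.0 - 23.197.155.255) does not contain 23.197.159.178
Longest matching prefix is /22 -> next hop ACCESS2.

ACCESS2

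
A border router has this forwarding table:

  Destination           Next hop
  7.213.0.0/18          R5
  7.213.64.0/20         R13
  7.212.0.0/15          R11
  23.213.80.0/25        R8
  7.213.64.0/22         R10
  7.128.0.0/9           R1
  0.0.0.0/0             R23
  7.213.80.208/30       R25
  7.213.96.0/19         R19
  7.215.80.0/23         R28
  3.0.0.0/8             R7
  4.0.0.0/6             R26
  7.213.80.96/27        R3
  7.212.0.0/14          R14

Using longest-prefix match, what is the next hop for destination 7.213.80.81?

R11

Routes whose prefix contains 7.213.80.81:
  0.0.0.0/0 (default, matches everything) -> R23
  4.0.0.0/6 (4.0.0.0 - 7.255.255.255) -> R26
  7.128.0.0/9 (7.128.0.0 - 7.255.255.255) -> R1
  7.212.0.0/14 (7.212.0.0 - 7.215.255.255) -> R14
  7.212.0.0/15 (7.212.0.0 - 7.213.255.255) -> R11
More-specific entries that do NOT match:
  7.213.80.208/30 (7.213.80.208 - 7.213.80.211) does not contain 7.213.80.81
  7.213.80.96/27 (7.213.80.96 - 7.213.80.127) does not contain 7.213.80.81
  23.213.80.0/25 (23.213.80.0 - 23.213.80.127) does not contain 7.213.80.81
  7.215.80.0/23 (7.215.80.0 - 7.215.81.255) does not contain 7.213.80.81
  7.213.64.0/22 (7.213.64.0 - 7.213.67.255) does not contain 7.213.80.81
  7.213.64.0/20 (7.213.64.0 - 7.213.79.255) does not contain 7.213.80.81
  7.213.96.0/19 (7.213.96.0 - 7.213.127.255) does not contain 7.213.80.81
  7.213.0.0/18 (7.213.0.0 - 7.213.63.255) does not contain 7.213.80.81
Longest matching prefix is /15 -> next hop R11.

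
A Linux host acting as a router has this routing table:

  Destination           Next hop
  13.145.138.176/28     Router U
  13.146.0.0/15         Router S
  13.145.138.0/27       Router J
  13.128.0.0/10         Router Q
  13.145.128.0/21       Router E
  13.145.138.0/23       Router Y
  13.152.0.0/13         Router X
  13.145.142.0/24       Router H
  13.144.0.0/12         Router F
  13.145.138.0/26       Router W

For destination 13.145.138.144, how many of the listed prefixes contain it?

Prefixes containing 13.145.138.144:
  13.128.0.0/10 (13.128.0.0 - 13.191.255.255)
  13.144.0.0/12 (13.144.0.0 - 13.159.255.255)
  13.145.138.0/23 (13.145.138.0 - 13.145.139.255)
Total matching entries: 3.

3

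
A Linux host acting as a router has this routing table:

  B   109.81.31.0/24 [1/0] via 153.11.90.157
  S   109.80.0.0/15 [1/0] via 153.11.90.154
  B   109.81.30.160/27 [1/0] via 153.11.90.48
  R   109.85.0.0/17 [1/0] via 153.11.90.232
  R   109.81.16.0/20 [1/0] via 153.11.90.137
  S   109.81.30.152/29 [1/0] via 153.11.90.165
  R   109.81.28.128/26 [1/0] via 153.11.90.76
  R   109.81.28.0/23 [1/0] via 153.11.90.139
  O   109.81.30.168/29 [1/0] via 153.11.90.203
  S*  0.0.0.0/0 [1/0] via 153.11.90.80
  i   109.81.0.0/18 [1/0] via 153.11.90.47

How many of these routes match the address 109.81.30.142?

Prefixes containing 109.81.30.142:
  0.0.0.0/0 (default, matches everything)
  109.80.0.0/15 (109.80.0.0 - 109.81.255.255)
  109.81.0.0/18 (109.81.0.0 - 109.81.63.255)
  109.81.16.0/20 (109.81.16.0 - 109.81.31.255)
Total matching entries: 4.

4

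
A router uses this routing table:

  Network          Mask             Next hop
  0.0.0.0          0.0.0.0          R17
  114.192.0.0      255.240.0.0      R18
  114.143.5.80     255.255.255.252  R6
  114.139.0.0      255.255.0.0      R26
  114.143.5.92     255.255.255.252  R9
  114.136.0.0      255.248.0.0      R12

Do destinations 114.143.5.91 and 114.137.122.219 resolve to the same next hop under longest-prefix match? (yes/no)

114.143.5.91: longest match 114.136.0.0/13 -> R12
114.137.122.219: longest match 114.136.0.0/13 -> R12

yes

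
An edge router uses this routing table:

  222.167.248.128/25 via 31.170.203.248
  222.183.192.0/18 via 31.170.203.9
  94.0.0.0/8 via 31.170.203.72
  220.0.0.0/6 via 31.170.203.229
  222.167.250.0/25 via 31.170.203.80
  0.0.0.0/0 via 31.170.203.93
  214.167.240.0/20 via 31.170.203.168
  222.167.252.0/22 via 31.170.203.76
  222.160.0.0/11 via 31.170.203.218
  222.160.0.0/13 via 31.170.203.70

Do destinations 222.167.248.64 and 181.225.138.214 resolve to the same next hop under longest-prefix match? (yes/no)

222.167.248.64: longest match 222.160.0.0/13 -> 31.170.203.70
181.225.138.214: longest match 0.0.0.0/0 -> 31.170.203.93

no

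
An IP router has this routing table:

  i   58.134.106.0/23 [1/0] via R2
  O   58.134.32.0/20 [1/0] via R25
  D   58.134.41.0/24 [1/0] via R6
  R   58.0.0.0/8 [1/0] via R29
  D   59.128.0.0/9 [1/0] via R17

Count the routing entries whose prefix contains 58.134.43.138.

2

Prefixes containing 58.134.43.138:
  58.0.0.0/8 (58.0.0.0 - 58.255.255.255)
  58.134.32.0/20 (58.134.32.0 - 58.134.47.255)
Total matching entries: 2.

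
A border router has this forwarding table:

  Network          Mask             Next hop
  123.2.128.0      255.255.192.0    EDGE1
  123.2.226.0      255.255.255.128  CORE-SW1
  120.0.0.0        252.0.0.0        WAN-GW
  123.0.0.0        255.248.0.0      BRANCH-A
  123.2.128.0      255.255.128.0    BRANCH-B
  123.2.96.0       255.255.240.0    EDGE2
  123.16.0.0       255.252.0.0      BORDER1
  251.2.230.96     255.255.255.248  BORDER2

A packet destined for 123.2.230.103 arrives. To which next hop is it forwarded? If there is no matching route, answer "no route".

Routes whose prefix contains 123.2.230.103:
  120.0.0.0/6 (120.0.0.0 - 123.255.255.255) -> WAN-GW
  123.0.0.0/13 (123.0.0.0 - 123.7.255.255) -> BRANCH-A
  123.2.128.0/17 (123.2.128.0 - 123.2.255.255) -> BRANCH-B
More-specific entries that do NOT match:
  251.2.230.96/29 (251.2.230.96 - 251.2.230.103) does not contain 123.2.230.103
  123.2.226.0/25 (123.2.226.0 - 123.2.226.127) does not contain 123.2.230.103
  123.2.96.0/20 (123.2.96.0 - 123.2.111.255) does not contain 123.2.230.103
  123.2.128.0/18 (123.2.128.0 - 123.2.191.255) does not contain 123.2.230.103
Longest matching prefix is /17 -> next hop BRANCH-B.

BRANCH-B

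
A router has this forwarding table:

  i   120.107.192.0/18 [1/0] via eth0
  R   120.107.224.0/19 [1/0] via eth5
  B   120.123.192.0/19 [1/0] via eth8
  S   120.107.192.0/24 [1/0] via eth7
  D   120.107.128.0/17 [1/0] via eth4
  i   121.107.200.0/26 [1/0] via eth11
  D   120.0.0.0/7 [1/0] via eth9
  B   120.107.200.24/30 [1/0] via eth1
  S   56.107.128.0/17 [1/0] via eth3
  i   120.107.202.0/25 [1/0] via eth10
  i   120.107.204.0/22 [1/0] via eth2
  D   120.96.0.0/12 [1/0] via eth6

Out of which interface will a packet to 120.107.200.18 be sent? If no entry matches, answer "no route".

eth0

Routes whose prefix contains 120.107.200.18:
  120.0.0.0/7 (120.0.0.0 - 121.255.255.255) -> eth9
  120.96.0.0/12 (120.96.0.0 - 120.111.255.255) -> eth6
  120.107.128.0/17 (120.107.128.0 - 120.107.255.255) -> eth4
  120.107.192.0/18 (120.107.192.0 - 120.107.255.255) -> eth0
More-specific entries that do NOT match:
  120.107.200.24/30 (120.107.200.24 - 120.107.200.27) does not contain 120.107.200.18
  121.107.200.0/26 (121.107.200.0 - 121.107.200.63) does not contain 120.107.200.18
  120.107.202.0/25 (120.107.202.0 - 120.107.202.127) does not contain 120.107.200.18
  120.107.192.0/24 (120.107.192.0 - 120.107.192.255) does not contain 120.107.200.18
  120.107.204.0/22 (120.107.204.0 - 120.107.207.255) does not contain 120.107.200.18
  120.107.224.0/19 (120.107.224.0 - 120.107.255.255) does not contain 120.107.200.18
  120.123.192.0/19 (120.123.192.0 - 120.123.223.255) does not contain 120.107.200.18
Longest matching prefix is /18 -> interface eth0.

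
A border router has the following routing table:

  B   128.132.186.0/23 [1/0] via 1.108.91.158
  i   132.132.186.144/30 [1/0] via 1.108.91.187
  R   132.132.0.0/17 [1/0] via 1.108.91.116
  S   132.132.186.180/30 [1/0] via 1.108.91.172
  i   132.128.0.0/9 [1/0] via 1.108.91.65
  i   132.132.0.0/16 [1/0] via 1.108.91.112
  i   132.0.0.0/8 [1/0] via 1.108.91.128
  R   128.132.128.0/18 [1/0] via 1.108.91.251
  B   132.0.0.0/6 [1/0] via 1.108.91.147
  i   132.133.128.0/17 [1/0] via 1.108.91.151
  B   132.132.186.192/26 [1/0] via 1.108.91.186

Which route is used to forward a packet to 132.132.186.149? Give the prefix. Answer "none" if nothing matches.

132.132.0.0/16

Entries matching 132.132.186.149:
  132.0.0.0/6 (132.0.0.0 - 135.255.255.255)
  132.0.0.0/8 (132.0.0.0 - 132.255.255.255)
  132.128.0.0/9 (132.128.0.0 - 132.255.255.255)
  132.132.0.0/16 (132.132.0.0 - 132.132.255.255)
Most specific is 132.132.0.0/16.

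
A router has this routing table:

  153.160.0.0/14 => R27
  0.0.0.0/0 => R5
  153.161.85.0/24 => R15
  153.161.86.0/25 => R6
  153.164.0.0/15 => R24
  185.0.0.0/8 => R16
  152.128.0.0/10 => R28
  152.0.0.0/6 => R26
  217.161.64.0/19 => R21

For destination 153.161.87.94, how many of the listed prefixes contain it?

3

Prefixes containing 153.161.87.94:
  0.0.0.0/0 (default, matches everything)
  152.0.0.0/6 (152.0.0.0 - 155.255.255.255)
  153.160.0.0/14 (153.160.0.0 - 153.163.255.255)
Total matching entries: 3.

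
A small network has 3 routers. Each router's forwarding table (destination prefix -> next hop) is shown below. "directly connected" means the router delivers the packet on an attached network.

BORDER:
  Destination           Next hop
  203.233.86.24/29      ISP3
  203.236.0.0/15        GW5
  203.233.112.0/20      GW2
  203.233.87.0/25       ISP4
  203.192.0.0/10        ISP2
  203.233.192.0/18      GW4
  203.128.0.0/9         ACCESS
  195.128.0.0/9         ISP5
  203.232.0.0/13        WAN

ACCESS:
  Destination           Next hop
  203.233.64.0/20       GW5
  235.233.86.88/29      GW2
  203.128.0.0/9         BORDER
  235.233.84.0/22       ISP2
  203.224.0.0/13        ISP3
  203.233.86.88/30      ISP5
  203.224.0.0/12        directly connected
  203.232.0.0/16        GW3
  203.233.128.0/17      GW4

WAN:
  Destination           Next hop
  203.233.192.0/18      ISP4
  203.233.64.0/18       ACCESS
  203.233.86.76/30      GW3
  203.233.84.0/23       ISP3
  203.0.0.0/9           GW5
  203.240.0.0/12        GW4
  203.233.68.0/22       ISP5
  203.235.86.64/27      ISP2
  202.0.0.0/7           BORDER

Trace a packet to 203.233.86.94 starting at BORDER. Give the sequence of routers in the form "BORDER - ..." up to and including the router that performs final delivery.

BORDER - WAN - ACCESS

At BORDER: longest match for 203.233.86.94 is 203.232.0.0/13 -> WAN
At WAN: longest match for 203.233.86.94 is 203.233.64.0/18 -> ACCESS
At ACCESS: longest match for 203.233.86.94 is 203.224.0.0/12 -> directly connected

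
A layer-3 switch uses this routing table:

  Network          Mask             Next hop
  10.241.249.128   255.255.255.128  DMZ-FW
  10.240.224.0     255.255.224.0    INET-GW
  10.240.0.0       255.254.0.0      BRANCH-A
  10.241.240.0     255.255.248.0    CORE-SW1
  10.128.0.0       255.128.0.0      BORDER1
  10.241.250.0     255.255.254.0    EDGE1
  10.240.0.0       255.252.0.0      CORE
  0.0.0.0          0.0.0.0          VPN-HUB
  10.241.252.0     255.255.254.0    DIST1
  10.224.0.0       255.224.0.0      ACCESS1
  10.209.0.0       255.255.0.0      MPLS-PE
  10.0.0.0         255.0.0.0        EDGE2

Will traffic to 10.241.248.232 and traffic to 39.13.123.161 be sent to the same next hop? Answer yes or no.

no

10.241.248.232: longest match 10.240.0.0/15 -> BRANCH-A
39.13.123.161: longest match 0.0.0.0/0 -> VPN-HUB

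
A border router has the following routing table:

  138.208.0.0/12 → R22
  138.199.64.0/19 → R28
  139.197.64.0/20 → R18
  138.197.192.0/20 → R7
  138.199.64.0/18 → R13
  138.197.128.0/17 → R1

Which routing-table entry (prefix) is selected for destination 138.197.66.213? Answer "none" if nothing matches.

138.197.66.213 is outside every listed prefix and there is no default route.

none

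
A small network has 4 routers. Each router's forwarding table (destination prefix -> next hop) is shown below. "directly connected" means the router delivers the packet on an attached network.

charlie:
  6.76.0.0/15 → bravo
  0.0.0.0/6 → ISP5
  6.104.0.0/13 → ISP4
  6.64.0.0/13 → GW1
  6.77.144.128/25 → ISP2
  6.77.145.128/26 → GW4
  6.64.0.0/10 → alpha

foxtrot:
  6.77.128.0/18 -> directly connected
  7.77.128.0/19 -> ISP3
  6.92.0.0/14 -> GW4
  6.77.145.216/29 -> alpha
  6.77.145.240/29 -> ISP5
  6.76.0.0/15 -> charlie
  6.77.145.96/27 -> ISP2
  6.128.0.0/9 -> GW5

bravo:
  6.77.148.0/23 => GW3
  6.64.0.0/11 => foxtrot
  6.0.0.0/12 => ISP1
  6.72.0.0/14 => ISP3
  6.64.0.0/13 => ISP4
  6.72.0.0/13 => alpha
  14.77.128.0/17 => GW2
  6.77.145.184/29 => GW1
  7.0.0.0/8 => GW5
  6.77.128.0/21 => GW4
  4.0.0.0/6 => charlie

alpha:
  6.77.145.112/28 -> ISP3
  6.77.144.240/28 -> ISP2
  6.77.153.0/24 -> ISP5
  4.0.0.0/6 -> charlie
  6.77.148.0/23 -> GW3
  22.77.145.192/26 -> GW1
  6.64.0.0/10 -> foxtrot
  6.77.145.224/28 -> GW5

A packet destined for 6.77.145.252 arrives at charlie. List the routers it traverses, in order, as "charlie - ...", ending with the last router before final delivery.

At charlie: longest match for 6.77.145.252 is 6.76.0.0/15 -> bravo
At bravo: longest match for 6.77.145.252 is 6.72.0.0/13 -> alpha
At alpha: longest match for 6.77.145.252 is 6.64.0.0/10 -> foxtrot
At foxtrot: longest match for 6.77.145.252 is 6.77.128.0/18 -> directly connected

charlie - bravo - alpha - foxtrot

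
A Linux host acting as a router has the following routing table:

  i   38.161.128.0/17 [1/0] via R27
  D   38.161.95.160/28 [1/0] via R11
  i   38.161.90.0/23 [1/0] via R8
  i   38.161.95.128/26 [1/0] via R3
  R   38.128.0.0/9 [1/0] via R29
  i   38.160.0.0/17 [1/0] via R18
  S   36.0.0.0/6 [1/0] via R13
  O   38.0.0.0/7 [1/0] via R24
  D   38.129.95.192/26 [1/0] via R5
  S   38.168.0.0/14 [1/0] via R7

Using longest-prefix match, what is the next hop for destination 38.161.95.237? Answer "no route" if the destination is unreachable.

Routes whose prefix contains 38.161.95.237:
  36.0.0.0/6 (36.0.0.0 - 39.255.255.255) -> R13
  38.0.0.0/7 (38.0.0.0 - 39.255.255.255) -> R24
  38.128.0.0/9 (38.128.0.0 - 38.255.255.255) -> R29
More-specific entries that do NOT match:
  38.161.95.160/28 (38.161.95.160 - 38.161.95.175) does not contain 38.161.95.237
  38.161.95.128/26 (38.161.95.128 - 38.161.95.191) does not contain 38.161.95.237
  38.129.95.192/26 (38.129.95.192 - 38.129.95.255) does not contain 38.161.95.237
  38.161.90.0/23 (38.161.90.0 - 38.161.91.255) does not contain 38.161.95.237
  38.161.128.0/17 (38.161.128.0 - 38.161.255.255) does not contain 38.161.95.237
  38.160.0.0/17 (38.160.0.0 - 38.160.127.255) does not contain 38.161.95.237
  38.168.0.0/14 (38.168.0.0 - 38.171.255.255) does not contain 38.161.95.237
Longest matching prefix is /9 -> next hop R29.

R29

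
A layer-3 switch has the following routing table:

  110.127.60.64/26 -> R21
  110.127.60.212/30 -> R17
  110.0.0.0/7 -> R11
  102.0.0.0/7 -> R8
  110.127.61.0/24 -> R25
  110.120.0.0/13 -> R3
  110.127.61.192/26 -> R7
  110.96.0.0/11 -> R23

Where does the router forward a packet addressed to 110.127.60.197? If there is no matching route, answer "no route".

Routes whose prefix contains 110.127.60.197:
  110.0.0.0/7 (110.0.0.0 - 111.255.255.255) -> R11
  110.96.0.0/11 (110.96.0.0 - 110.127.255.255) -> R23
  110.120.0.0/13 (110.120.0.0 - 110.127.255.255) -> R3
More-specific entries that do NOT match:
  110.127.60.212/30 (110.127.60.212 - 110.127.60.215) does not contain 110.127.60.197
  110.127.60.64/26 (110.127.60.64 - 110.127.60.127) does not contain 110.127.60.197
  110.127.61.192/26 (110.127.61.192 - 110.127.61.255) does not contain 110.127.60.197
  110.127.61.0/24 (110.127.61.0 - 110.127.61.255) does not contain 110.127.60.197
Longest matching prefix is /13 -> next hop R3.

R3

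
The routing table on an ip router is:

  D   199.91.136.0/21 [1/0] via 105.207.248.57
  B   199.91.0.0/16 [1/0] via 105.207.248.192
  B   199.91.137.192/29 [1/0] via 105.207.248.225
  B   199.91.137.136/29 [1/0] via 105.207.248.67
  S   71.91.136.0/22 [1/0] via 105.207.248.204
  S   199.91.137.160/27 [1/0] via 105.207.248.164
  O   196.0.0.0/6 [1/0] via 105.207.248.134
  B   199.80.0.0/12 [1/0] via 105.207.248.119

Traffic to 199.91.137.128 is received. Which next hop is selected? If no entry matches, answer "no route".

Routes whose prefix contains 199.91.137.128:
  196.0.0.0/6 (196.0.0.0 - 199.255.255.255) -> 105.207.248.134
  199.80.0.0/12 (199.80.0.0 - 199.95.255.255) -> 105.207.248.119
  199.91.0.0/16 (199.91.0.0 - 199.91.255.255) -> 105.207.248.192
  199.91.136.0/21 (199.91.136.0 - 199.91.143.255) -> 105.207.248.57
More-specific entries that do NOT match:
  199.91.137.192/29 (199.91.137.192 - 199.91.137.199) does not contain 199.91.137.128
  199.91.137.136/29 (199.91.137.136 - 199.91.137.143) does not contain 199.91.137.128
  199.91.137.160/27 (199.91.137.160 - 199.91.137.191) does not contain 199.91.137.128
  71.91.136.0/22 (71.91.136.0 - 71.91.139.255) does not contain 199.91.137.128
Longest matching prefix is /21 -> next hop 105.207.248.57.

105.207.248.57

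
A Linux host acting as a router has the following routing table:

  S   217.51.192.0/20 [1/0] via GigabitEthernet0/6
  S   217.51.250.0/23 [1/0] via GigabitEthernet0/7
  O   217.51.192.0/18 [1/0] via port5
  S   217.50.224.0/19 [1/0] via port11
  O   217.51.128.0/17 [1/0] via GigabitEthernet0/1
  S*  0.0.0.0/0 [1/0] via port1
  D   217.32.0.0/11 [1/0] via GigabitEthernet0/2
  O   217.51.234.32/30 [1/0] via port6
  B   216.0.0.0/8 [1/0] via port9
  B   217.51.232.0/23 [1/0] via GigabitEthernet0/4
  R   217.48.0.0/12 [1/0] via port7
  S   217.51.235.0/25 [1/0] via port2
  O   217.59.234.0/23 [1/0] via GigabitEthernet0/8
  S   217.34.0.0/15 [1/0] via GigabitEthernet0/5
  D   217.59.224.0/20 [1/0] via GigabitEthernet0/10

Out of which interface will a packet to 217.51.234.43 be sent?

Routes whose prefix contains 217.51.234.43:
  0.0.0.0/0 (default, matches everything) -> port1
  217.32.0.0/11 (217.32.0.0 - 217.63.255.255) -> GigabitEthernet0/2
  217.48.0.0/12 (217.48.0.0 - 217.63.255.255) -> port7
  217.51.128.0/17 (217.51.128.0 - 217.51.255.255) -> GigabitEthernet0/1
  217.51.192.0/18 (217.51.192.0 - 217.51.255.255) -> port5
More-specific entries that do NOT match:
  217.51.234.32/30 (217.51.234.32 - 217.51.234.35) does not contain 217.51.234.43
  217.51.235.0/25 (217.51.235.0 - 217.51.235.127) does not contain 217.51.234.43
  217.51.250.0/23 (217.51.250.0 - 217.51.251.255) does not contain 217.51.234.43
  217.51.232.0/23 (217.51.232.0 - 217.51.233.255) does not contain 217.51.234.43
  217.59.234.0/23 (217.59.234.0 - 217.59.235.255) does not contain 217.51.234.43
  217.51.192.0/20 (217.51.192.0 - 217.51.207.255) does not contain 217.51.234.43
  217.59.224.0/20 (217.59.224.0 - 217.59.239.255) does not contain 217.51.234.43
  217.50.224.0/19 (217.50.224.0 - 217.50.255.255) does not contain 217.51.234.43
Longest matching prefix is /18 -> interface port5.

port5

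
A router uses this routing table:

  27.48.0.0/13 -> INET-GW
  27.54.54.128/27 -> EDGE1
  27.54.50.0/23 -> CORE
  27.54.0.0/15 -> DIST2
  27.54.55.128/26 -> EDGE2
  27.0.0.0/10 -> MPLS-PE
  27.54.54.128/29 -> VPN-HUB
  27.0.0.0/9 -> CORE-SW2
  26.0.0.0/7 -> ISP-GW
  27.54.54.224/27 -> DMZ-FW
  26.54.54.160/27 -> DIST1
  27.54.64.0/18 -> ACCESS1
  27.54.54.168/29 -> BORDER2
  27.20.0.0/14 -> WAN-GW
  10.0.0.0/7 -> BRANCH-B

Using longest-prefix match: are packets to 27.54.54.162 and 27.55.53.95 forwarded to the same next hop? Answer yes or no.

yes

27.54.54.162: longest match 27.54.0.0/15 -> DIST2
27.55.53.95: longest match 27.54.0.0/15 -> DIST2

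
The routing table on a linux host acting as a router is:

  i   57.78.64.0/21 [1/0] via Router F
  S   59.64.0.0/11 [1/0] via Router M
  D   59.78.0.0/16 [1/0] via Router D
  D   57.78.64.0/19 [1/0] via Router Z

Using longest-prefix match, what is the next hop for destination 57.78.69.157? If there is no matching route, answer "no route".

Router F

Routes whose prefix contains 57.78.69.157:
  57.78.64.0/19 (57.78.64.0 - 57.78.95.255) -> Router Z
  57.78.64.0/21 (57.78.64.0 - 57.78.71.255) -> Router F
Longest matching prefix is /21 -> next hop Router F.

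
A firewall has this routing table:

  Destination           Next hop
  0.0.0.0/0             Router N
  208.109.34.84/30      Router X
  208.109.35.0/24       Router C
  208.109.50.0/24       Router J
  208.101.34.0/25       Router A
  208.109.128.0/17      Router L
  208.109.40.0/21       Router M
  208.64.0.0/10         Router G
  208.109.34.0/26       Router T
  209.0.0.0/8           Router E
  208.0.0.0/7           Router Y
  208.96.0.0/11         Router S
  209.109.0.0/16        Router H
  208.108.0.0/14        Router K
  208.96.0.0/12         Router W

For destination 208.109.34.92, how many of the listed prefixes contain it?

Prefixes containing 208.109.34.92:
  0.0.0.0/0 (default, matches everything)
  208.0.0.0/7 (208.0.0.0 - 209.255.255.255)
  208.64.0.0/10 (208.64.0.0 - 208.127.255.255)
  208.96.0.0/11 (208.96.0.0 - 208.127.255.255)
  208.96.0.0/12 (208.96.0.0 - 208.111.255.255)
  208.108.0.0/14 (208.108.0.0 - 208.111.255.255)
Total matching entries: 6.

6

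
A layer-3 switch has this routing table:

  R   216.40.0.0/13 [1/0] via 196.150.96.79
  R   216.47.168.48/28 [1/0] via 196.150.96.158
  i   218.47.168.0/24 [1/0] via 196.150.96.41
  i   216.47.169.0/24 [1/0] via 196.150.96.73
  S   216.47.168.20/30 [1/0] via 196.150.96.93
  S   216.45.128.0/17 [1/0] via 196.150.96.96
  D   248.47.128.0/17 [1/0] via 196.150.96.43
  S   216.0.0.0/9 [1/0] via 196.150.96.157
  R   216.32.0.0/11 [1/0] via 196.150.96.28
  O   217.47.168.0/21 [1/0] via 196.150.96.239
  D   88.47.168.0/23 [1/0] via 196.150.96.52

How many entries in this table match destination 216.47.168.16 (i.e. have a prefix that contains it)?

Prefixes containing 216.47.168.16:
  216.0.0.0/9 (216.0.0.0 - 216.127.255.255)
  216.32.0.0/11 (216.32.0.0 - 216.63.255.255)
  216.40.0.0/13 (216.40.0.0 - 216.47.255.255)
Total matching entries: 3.

3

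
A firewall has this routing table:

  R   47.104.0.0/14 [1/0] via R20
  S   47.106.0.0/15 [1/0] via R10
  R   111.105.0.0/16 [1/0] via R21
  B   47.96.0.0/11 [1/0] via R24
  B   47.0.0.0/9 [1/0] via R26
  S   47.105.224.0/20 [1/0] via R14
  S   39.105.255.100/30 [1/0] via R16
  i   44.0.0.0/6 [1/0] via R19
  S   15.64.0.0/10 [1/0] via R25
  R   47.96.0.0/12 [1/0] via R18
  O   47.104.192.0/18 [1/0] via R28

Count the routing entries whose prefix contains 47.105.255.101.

Prefixes containing 47.105.255.101:
  44.0.0.0/6 (44.0.0.0 - 47.255.255.255)
  47.0.0.0/9 (47.0.0.0 - 47.127.255.255)
  47.96.0.0/11 (47.96.0.0 - 47.127.255.255)
  47.96.0.0/12 (47.96.0.0 - 47.111.255.255)
  47.104.0.0/14 (47.104.0.0 - 47.107.255.255)
Total matching entries: 5.

5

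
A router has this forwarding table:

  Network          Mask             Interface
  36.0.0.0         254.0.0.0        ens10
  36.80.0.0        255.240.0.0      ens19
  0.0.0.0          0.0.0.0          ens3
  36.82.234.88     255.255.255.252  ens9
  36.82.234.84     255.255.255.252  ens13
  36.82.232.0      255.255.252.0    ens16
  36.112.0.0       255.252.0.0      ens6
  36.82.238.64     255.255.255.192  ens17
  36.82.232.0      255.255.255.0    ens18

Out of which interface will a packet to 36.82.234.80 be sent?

Routes whose prefix contains 36.82.234.80:
  0.0.0.0/0 (default, matches everything) -> ens3
  36.0.0.0/7 (36.0.0.0 - 37.255.255.255) -> ens10
  36.80.0.0/12 (36.80.0.0 - 36.95.255.255) -> ens19
  36.82.232.0/22 (36.82.232.0 - 36.82.235.255) -> ens16
More-specific entries that do NOT match:
  36.82.234.88/30 (36.82.234.88 - 36.82.234.91) does not contain 36.82.234.80
  36.82.234.84/30 (36.82.234.84 - 36.82.234.87) does not contain 36.82.234.80
  36.82.238.64/26 (36.82.238.64 - 36.82.238.127) does not contain 36.82.234.80
  36.82.232.0/24 (36.82.232.0 - 36.82.232.255) does not contain 36.82.234.80
Longest matching prefix is /22 -> interface ens16.

ens16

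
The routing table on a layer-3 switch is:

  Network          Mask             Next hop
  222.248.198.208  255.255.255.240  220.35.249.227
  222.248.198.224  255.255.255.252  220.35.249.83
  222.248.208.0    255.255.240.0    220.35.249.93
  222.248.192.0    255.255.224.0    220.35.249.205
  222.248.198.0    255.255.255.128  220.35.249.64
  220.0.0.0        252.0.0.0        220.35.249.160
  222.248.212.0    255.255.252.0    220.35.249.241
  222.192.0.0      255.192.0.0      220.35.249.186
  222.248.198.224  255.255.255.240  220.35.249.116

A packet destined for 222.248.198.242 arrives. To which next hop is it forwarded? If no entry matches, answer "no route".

220.35.249.205

Routes whose prefix contains 222.248.198.242:
  220.0.0.0/6 (220.0.0.0 - 223.255.255.255) -> 220.35.249.160
  222.192.0.0/10 (222.192.0.0 - 222.255.255.255) -> 220.35.249.186
  222.248.192.0/19 (222.248.192.0 - 222.248.223.255) -> 220.35.249.205
More-specific entries that do NOT match:
  222.248.198.224/30 (222.248.198.224 - 222.248.198.227) does not contain 222.248.198.242
  222.248.198.208/28 (222.248.198.208 - 222.248.198.223) does not contain 222.248.198.242
  222.248.198.224/28 (222.248.198.224 - 222.248.198.239) does not contain 222.248.198.242
  222.248.198.0/25 (222.248.198.0 - 222.248.198.127) does not contain 222.248.198.242
  222.248.212.0/22 (222.248.212.0 - 222.248.215.255) does not contain 222.248.198.242
  222.248.208.0/20 (222.248.208.0 - 222.248.223.255) does not contain 222.248.198.242
Longest matching prefix is /19 -> next hop 220.35.249.205.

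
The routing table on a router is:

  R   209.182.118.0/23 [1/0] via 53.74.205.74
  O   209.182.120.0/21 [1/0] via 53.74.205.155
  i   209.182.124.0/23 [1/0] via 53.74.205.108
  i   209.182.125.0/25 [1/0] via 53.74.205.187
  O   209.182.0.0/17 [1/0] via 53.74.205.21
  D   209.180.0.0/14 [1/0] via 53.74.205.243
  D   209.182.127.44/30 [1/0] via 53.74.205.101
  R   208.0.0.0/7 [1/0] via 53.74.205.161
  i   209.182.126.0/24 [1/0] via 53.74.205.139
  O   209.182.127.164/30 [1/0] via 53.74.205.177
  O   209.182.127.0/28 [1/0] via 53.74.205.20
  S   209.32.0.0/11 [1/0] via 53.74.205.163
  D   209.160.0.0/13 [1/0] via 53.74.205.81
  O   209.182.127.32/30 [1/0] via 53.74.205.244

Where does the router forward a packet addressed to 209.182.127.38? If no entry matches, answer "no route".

Routes whose prefix contains 209.182.127.38:
  208.0.0.0/7 (208.0.0.0 - 209.255.255.255) -> 53.74.205.161
  209.180.0.0/14 (209.180.0.0 - 209.183.255.255) -> 53.74.205.243
  209.182.0.0/17 (209.182.0.0 - 209.182.127.255) -> 53.74.205.21
  209.182.120.0/21 (209.182.120.0 - 209.182.127.255) -> 53.74.205.155
More-specific entries that do NOT match:
  209.182.127.44/30 (209.182.127.44 - 209.182.127.47) does not contain 209.182.127.38
  209.182.127.164/30 (209.182.127.164 - 209.182.127.167) does not contain 209.182.127.38
  209.182.127.32/30 (209.182.127.32 - 209.182.127.35) does not contain 209.182.127.38
  209.182.127.0/28 (209.182.127.0 - 209.182.127.15) does not contain 209.182.127.38
  209.182.125.0/25 (209.182.125.0 - 209.182.125.127) does not contain 209.182.127.38
  209.182.126.0/24 (209.182.126.0 - 209.182.126.255) does not contain 209.182.127.38
  209.182.118.0/23 (209.182.118.0 - 209.182.119.255) does not contain 209.182.127.38
  209.182.124.0/23 (209.182.124.0 - 209.182.125.255) does not contain 209.182.127.38
Longest matching prefix is /21 -> next hop 53.74.205.155.

53.74.205.155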